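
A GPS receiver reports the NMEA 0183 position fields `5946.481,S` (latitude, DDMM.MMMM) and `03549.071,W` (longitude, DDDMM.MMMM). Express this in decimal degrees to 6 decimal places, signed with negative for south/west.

-59.774683, -35.817850

Latitude: degrees = first 2 digits = 59, minutes = 46.481; 59 + 46.481/60 = 59.7746833
S ⇒ negate
Lon: split at 3 digits → 035° and 49.071′; 35 + 49.071/60 = 35.8178500
W ⇒ negate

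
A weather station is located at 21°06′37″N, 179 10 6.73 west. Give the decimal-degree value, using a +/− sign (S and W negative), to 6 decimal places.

Lat: 21 + 6/60 + 37/3600 = 21.1102778
N ⇒ keep positive
Lon: 179° + 10/60 + 6.73/3600 = 179 + 0.166667 + 0.001869 = 179.1685361
W ⇒ negate

21.110278, -179.168536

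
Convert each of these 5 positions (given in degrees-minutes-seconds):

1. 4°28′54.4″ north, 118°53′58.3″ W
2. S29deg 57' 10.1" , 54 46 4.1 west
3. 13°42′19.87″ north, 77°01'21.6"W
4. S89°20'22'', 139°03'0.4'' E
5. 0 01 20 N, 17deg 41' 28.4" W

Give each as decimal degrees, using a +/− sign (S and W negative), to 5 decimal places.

Point 1:
  Lat: 4° + 28/60 + 54.4/3600 = 4 + 0.466667 + 0.015111 = 4.481778
  N ⇒ keep positive
  Longitude: 118° + 53/60 + 58.3/3600 = 118 + 0.883333 + 0.016194 = 118.899528
  W → negative
Point 2:
  φ: 29 + 57/60 + 10.1/3600 = 29.952806
  hemisphere S, so the sign is −
  Longitude: 54 + 46/60 + 4.1/3600 = 54.767806
  W ⇒ negate
Point 3:
  φ: 13° + 42/60 + 19.87/3600 = 13 + 0.700000 + 0.005519 = 13.705519
  N ⇒ keep positive
  Longitude: 77 + 1/60 + 21.6/3600 = 77.022667
  hemisphere W, so the sign is −
Point 4:
  Lat: 89° + 20/60 + 22/3600 = 89 + 0.333333 + 0.006111 = 89.339444
  S ⇒ negate
  λ: 139° + 3/60 + 0.4/3600 = 139 + 0.050000 + 0.000111 = 139.050111
  E ⇒ keep positive
Point 5:
  Lat: 1′ + 20″ = 1.33333′; 0 + 1.33333/60 = 0.022222
  N → positive
  Longitude: 41′ + 28.4″ = 41.47333′; 17 + 41.47333/60 = 17.691222
  W ⇒ negate

1. 4.48178, -118.89953
2. -29.95281, -54.76781
3. 13.70552, -77.02267
4. -89.33944, 139.05011
5. 0.02222, -17.69122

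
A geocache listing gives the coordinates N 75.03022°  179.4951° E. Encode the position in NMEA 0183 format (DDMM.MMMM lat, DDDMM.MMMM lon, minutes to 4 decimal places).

7501.8132,N / 17929.7060,E

Lat: fractional part 0.030220 → 1.813200 minutes
Longitude: 179° + 0.495100 × 60 = 179° 29.706000′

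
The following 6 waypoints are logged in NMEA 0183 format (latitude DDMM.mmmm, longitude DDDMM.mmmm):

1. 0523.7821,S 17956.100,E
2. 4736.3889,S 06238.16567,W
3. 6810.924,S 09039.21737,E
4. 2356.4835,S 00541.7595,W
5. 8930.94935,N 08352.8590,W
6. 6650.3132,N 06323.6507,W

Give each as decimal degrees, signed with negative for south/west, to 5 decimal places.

Point 1:
  Lat: degrees = first 2 digits = 5, minutes = 23.7821; 5 + 23.7821/60 = 5.396368
  hemisphere S, so the sign is −
  Lon: degrees = first 3 digits = 179, minutes = 56.1; 179 + 56.1/60 = 179.935000
  E ⇒ keep positive
Point 2:
  φ: degrees = first 2 digits = 47, minutes = 36.3889; 47 + 36.3889/60 = 47.606482
  S → negative
  Longitude: degrees = first 3 digits = 62, minutes = 38.16567; 62 + 38.16567/60 = 62.636095
  W ⇒ negate
Point 3:
  Latitude: degrees = first 2 digits = 68, minutes = 10.924; 68 + 10.924/60 = 68.182067
  hemisphere S, so the sign is −
  λ: degrees = first 3 digits = 90, minutes = 39.21737; 90 + 39.21737/60 = 90.653623
  E → positive
Point 4:
  Lat: degrees = first 2 digits = 23, minutes = 56.4835; 23 + 56.4835/60 = 23.941392
  hemisphere S, so the sign is −
  Longitude: split at 3 digits → 005° and 41.7595′; 5 + 41.7595/60 = 5.695992
  W → negative
Point 5:
  φ: split at 2 digits → 89° and 30.94935′; 89 + 30.94935/60 = 89.515823
  N ⇒ keep positive
  λ: split at 3 digits → 083° and 52.859′; 83 + 52.859/60 = 83.880983
  W ⇒ negate
Point 6:
  φ: degrees = first 2 digits = 66, minutes = 50.3132; 66 + 50.3132/60 = 66.838553
  N ⇒ keep positive
  Lon: degrees = first 3 digits = 63, minutes = 23.6507; 63 + 23.6507/60 = 63.394178
  W ⇒ negate

1. -5.39637, 179.93500
2. -47.60648, -62.63609
3. -68.18207, 90.65362
4. -23.94139, -5.69599
5. 89.51582, -83.88098
6. 66.83855, -63.39418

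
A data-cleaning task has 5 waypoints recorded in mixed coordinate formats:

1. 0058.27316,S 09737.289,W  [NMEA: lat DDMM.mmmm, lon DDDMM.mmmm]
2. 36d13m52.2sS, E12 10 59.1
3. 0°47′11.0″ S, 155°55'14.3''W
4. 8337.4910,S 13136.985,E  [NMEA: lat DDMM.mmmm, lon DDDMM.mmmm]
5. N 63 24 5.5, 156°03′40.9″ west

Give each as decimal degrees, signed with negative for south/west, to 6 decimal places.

Point 1:
  φ: split at 2 digits → 00° and 58.27316′; 0 + 58.27316/60 = 0.9712193
  hemisphere S, so the sign is −
  λ: split at 3 digits → 097° and 37.289′; 97 + 37.289/60 = 97.6214833
  hemisphere W, so the sign is −
Point 2:
  Lat: 13′ + 52.2″ = 13.87000′; 36 + 13.87000/60 = 36.2311667
  hemisphere S, so the sign is −
  Lon: 10′ + 59.1″ = 10.98500′; 12 + 10.98500/60 = 12.1830833
  E → positive
Point 3:
  Latitude: 0 + 47/60 + 11/3600 = 0.7863889
  hemisphere S, so the sign is −
  Lon: 55′ + 14.3″ = 55.23833′; 155 + 55.23833/60 = 155.9206389
  W → negative
Point 4:
  Latitude: degrees = first 2 digits = 83, minutes = 37.491; 83 + 37.491/60 = 83.6248500
  hemisphere S, so the sign is −
  Lon: degrees = first 3 digits = 131, minutes = 36.985; 131 + 36.985/60 = 131.6164167
  E → positive
Point 5:
  Lat: 24′ + 5.5″ = 24.09167′; 63 + 24.09167/60 = 63.4015278
  N → positive
  Longitude: 3′ + 40.9″ = 3.68167′; 156 + 3.68167/60 = 156.0613611
  W → negative

1. -0.971219, -97.621483
2. -36.231167, 12.183083
3. -0.786389, -155.920639
4. -83.624850, 131.616417
5. 63.401528, -156.061361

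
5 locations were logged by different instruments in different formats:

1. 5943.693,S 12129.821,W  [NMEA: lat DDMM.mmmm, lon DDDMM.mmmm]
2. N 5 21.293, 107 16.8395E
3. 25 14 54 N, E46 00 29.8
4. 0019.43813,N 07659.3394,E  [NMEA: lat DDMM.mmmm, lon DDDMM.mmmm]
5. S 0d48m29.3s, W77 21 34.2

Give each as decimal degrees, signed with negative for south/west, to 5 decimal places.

1. -59.72822, -121.49702
2. 5.35488, 107.28066
3. 25.24833, 46.00828
4. 0.32397, 76.98899
5. -0.80814, -77.35950

Point 1:
  Lat: split at 2 digits → 59° and 43.693′; 59 + 43.693/60 = 59.728217
  S ⇒ negate
  Longitude: split at 3 digits → 121° and 29.821′; 121 + 29.821/60 = 121.497017
  W → negative
Point 2:
  Lat: 5 + 21.293/60 = 5.354883
  N ⇒ keep positive
  λ: 107 + 16.8395/60 = 107.280658
  E → positive
Point 3:
  φ: 14′ + 54″ = 14.90000′; 25 + 14.90000/60 = 25.248333
  N → positive
  λ: 46 + 0/60 + 29.8/3600 = 46.008278
  E → positive
Point 4:
  φ: degrees = first 2 digits = 0, minutes = 19.43813; 0 + 19.43813/60 = 0.323969
  N ⇒ keep positive
  λ: degrees = first 3 digits = 76, minutes = 59.3394; 76 + 59.3394/60 = 76.988990
  E ⇒ keep positive
Point 5:
  Lat: 48′ + 29.3″ = 48.48833′; 0 + 48.48833/60 = 0.808139
  S → negative
  Lon: 77° + 21/60 + 34.2/3600 = 77 + 0.350000 + 0.009500 = 77.359500
  hemisphere W, so the sign is −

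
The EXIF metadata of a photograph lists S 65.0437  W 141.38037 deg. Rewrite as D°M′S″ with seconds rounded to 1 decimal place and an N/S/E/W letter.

Lat: 0.043700 × 60 = 2.62200′ → 2′, remainder × 60 = 37.320″
Lon: whole degrees 141; 22.82220′ → 22′ and 49.332″

65°02′37.3″ S, 141°22′49.3″ W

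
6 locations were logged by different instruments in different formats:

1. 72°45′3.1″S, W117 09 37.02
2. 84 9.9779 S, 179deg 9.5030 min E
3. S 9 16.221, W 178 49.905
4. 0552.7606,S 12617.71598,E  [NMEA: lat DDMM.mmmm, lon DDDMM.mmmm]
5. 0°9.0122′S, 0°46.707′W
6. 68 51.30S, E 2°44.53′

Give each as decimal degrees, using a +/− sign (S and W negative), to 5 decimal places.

Point 1:
  φ: 72 + 45/60 + 3.1/3600 = 72.750861
  S ⇒ negate
  Lon: 117 + 9/60 + 37.02/3600 = 117.160283
  W → negative
Point 2:
  φ: 9.9779′ = 0.166298°; total 84.166298
  S ⇒ negate
  λ: 179 + 9.503/60 = 179.158383
  E → positive
Point 3:
  φ: 9 + 16.221/60 = 9.270350
  S ⇒ negate
  λ: 49.905′ = 0.831750°; total 178.831750
  hemisphere W, so the sign is −
Point 4:
  Latitude: split at 2 digits → 05° and 52.7606′; 5 + 52.7606/60 = 5.879343
  S → negative
  λ: degrees = first 3 digits = 126, minutes = 17.71598; 126 + 17.71598/60 = 126.295266
  E → positive
Point 5:
  φ: 9.0122′ = 0.150203°; total 0.150203
  S ⇒ negate
  Lon: 46.707′ = 0.778450°; total 0.778450
  W → negative
Point 6:
  φ: 68 + 51.3/60 = 68.855000
  S ⇒ negate
  λ: 2 + 44.53/60 = 2.742167
  E ⇒ keep positive

1. -72.75086, -117.16028
2. -84.16630, 179.15838
3. -9.27035, -178.83175
4. -5.87934, 126.29527
5. -0.15020, -0.77845
6. -68.85500, 2.74217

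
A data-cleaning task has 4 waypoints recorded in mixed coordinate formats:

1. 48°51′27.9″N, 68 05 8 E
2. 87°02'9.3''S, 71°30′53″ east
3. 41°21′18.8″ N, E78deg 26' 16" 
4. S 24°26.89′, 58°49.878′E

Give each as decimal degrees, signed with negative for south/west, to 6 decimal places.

Point 1:
  Latitude: 51′ + 27.9″ = 51.46500′; 48 + 51.46500/60 = 48.8577500
  N → positive
  λ: 68 + 5/60 + 8/3600 = 68.0855556
  E ⇒ keep positive
Point 2:
  φ: 87 + 2/60 + 9.3/3600 = 87.0359167
  S ⇒ negate
  Longitude: 30′ + 53″ = 30.88333′; 71 + 30.88333/60 = 71.5147222
  E → positive
Point 3:
  Lat: 41 + 21/60 + 18.8/3600 = 41.3552222
  N → positive
  Lon: 78° + 26/60 + 16/3600 = 78 + 0.433333 + 0.004444 = 78.4377778
  E → positive
Point 4:
  Lat: 24 + 26.89/60 = 24.4481667
  S ⇒ negate
  Longitude: 49.878′ = 0.831300°; total 58.8313000
  E ⇒ keep positive

1. 48.857750, 68.085556
2. -87.035917, 71.514722
3. 41.355222, 78.437778
4. -24.448167, 58.831300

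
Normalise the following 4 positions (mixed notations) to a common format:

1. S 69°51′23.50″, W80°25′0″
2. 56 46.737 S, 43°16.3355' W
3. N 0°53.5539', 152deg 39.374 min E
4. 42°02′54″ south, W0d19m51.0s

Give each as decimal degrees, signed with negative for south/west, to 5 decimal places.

1. -69.85653, -80.41667
2. -56.77895, -43.27226
3. 0.89257, 152.65623
4. -42.04833, -0.33083

Point 1:
  Latitude: 69° + 51/60 + 23.5/3600 = 69 + 0.850000 + 0.006528 = 69.856528
  hemisphere S, so the sign is −
  Longitude: 25′ + 0″ = 25.00000′; 80 + 25.00000/60 = 80.416667
  W → negative
Point 2:
  Lat: 46.737′ = 0.778950°; total 56.778950
  S ⇒ negate
  Lon: 16.3355′ = 0.272258°; total 43.272258
  hemisphere W, so the sign is −
Point 3:
  Lat: 53.5539′ = 0.892565°; total 0.892565
  N ⇒ keep positive
  Longitude: 39.374′ = 0.656233°; total 152.656233
  E → positive
Point 4:
  Lat: 42° + 2/60 + 54/3600 = 42 + 0.033333 + 0.015000 = 42.048333
  S ⇒ negate
  Lon: 0° + 19/60 + 51/3600 = 0 + 0.316667 + 0.014167 = 0.330833
  hemisphere W, so the sign is −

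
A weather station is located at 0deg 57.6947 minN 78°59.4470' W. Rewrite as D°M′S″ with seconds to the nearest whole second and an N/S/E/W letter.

0°57′42″ N, 78°59′27″ W

Latitude: fractional minutes 0.69470 × 60 = 41.68″
λ: fractional minutes 0.44700 × 60 = 26.82″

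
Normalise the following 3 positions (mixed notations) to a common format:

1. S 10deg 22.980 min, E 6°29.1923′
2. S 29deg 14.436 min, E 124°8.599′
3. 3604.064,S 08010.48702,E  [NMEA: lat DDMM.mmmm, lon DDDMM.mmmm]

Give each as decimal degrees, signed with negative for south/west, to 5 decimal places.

Point 1:
  φ: 22.98′ = 0.383000°; total 10.383000
  hemisphere S, so the sign is −
  λ: 6 + 29.1923/60 = 6.486538
  E → positive
Point 2:
  φ: 29 + 14.436/60 = 29.240600
  S → negative
  Lon: 8.599′ = 0.143317°; total 124.143317
  E → positive
Point 3:
  Latitude: degrees = first 2 digits = 36, minutes = 4.064; 36 + 4.064/60 = 36.067733
  hemisphere S, so the sign is −
  λ: split at 3 digits → 080° and 10.48702′; 80 + 10.48702/60 = 80.174784
  E ⇒ keep positive

1. -10.38300, 6.48654
2. -29.24060, 124.14332
3. -36.06773, 80.17478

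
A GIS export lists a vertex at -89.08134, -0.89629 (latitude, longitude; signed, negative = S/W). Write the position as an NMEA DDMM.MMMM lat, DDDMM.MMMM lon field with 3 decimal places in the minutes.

Latitude is negative → S; |value| = 89.081340
Lat: minutes = (89.081340 − 89) × 60 = 4.88040
Longitude is negative → W; |value| = 0.896290
Longitude: fractional part 0.896290 → 53.77740 minutes

8904.880,S / 00053.777,W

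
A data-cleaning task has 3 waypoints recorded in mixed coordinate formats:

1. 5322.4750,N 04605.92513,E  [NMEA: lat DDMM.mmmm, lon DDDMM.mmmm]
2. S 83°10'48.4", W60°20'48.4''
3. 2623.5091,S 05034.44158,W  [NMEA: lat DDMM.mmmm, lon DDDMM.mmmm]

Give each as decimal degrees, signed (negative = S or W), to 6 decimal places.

1. 53.374583, 46.098752
2. -83.180111, -60.346778
3. -26.391818, -50.574026

Point 1:
  Latitude: split at 2 digits → 53° and 22.475′; 53 + 22.475/60 = 53.3745833
  N ⇒ keep positive
  Longitude: degrees = first 3 digits = 46, minutes = 5.92513; 46 + 5.92513/60 = 46.0987522
  E → positive
Point 2:
  Lat: 10′ + 48.4″ = 10.80667′; 83 + 10.80667/60 = 83.1801111
  S → negative
  Lon: 60° + 20/60 + 48.4/3600 = 60 + 0.333333 + 0.013444 = 60.3467778
  W → negative
Point 3:
  Lat: degrees = first 2 digits = 26, minutes = 23.5091; 26 + 23.5091/60 = 26.3918183
  S ⇒ negate
  λ: split at 3 digits → 050° and 34.44158′; 50 + 34.44158/60 = 50.5740263
  hemisphere W, so the sign is −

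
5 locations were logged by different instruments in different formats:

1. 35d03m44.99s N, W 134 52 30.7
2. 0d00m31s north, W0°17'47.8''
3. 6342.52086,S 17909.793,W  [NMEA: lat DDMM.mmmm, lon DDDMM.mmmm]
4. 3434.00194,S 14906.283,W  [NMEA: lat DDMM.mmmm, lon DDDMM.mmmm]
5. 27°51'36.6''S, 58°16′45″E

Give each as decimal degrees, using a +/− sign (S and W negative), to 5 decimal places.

1. 35.06250, -134.87519
2. 0.00861, -0.29661
3. -63.70868, -179.16322
4. -34.56670, -149.10472
5. -27.86017, 58.27917

Point 1:
  Latitude: 35° + 3/60 + 44.99/3600 = 35 + 0.050000 + 0.012497 = 35.062497
  N ⇒ keep positive
  Lon: 134° + 52/60 + 30.7/3600 = 134 + 0.866667 + 0.008528 = 134.875194
  hemisphere W, so the sign is −
Point 2:
  Lat: 0 + 0/60 + 31/3600 = 0.008611
  N ⇒ keep positive
  Longitude: 0° + 17/60 + 47.8/3600 = 0 + 0.283333 + 0.013278 = 0.296611
  W ⇒ negate
Point 3:
  φ: degrees = first 2 digits = 63, minutes = 42.52086; 63 + 42.52086/60 = 63.708681
  S ⇒ negate
  λ: split at 3 digits → 179° and 9.793′; 179 + 9.793/60 = 179.163217
  hemisphere W, so the sign is −
Point 4:
  φ: degrees = first 2 digits = 34, minutes = 34.00194; 34 + 34.00194/60 = 34.566699
  S ⇒ negate
  Longitude: degrees = first 3 digits = 149, minutes = 6.283; 149 + 6.283/60 = 149.104717
  W ⇒ negate
Point 5:
  Lat: 51′ + 36.6″ = 51.61000′; 27 + 51.61000/60 = 27.860167
  S → negative
  λ: 16′ + 45″ = 16.75000′; 58 + 16.75000/60 = 58.279167
  E ⇒ keep positive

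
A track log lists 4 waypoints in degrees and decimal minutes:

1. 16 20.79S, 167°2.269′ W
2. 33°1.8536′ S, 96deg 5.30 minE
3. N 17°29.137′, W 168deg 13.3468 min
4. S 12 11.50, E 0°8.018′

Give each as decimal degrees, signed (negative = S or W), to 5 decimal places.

Point 1:
  Latitude: 20.79′ = 0.346500°; total 16.346500
  S ⇒ negate
  λ: 2.269′ = 0.037817°; total 167.037817
  hemisphere W, so the sign is −
Point 2:
  Lat: 1.8536′ = 0.030893°; total 33.030893
  hemisphere S, so the sign is −
  Longitude: 5.3′ = 0.088333°; total 96.088333
  E → positive
Point 3:
  Latitude: 17 + 29.137/60 = 17.485617
  N → positive
  Lon: 168 + 13.3468/60 = 168.222447
  hemisphere W, so the sign is −
Point 4:
  Lat: 12 + 11.5/60 = 12.191667
  hemisphere S, so the sign is −
  Longitude: 8.018′ = 0.133633°; total 0.133633
  E → positive

1. -16.34650, -167.03782
2. -33.03089, 96.08833
3. 17.48562, -168.22245
4. -12.19167, 0.13363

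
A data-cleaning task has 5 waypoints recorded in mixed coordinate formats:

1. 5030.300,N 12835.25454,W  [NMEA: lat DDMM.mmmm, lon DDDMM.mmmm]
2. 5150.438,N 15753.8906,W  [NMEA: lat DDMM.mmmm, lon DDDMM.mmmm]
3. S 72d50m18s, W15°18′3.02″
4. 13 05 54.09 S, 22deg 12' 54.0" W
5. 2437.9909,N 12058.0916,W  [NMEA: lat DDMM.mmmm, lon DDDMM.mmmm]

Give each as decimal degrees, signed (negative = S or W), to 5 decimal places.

1. 50.50500, -128.58758
2. 51.84063, -157.89818
3. -72.83833, -15.30084
4. -13.09836, -22.21500
5. 24.63318, -120.96819

Point 1:
  Latitude: degrees = first 2 digits = 50, minutes = 30.3; 50 + 30.3/60 = 50.505000
  N → positive
  Longitude: split at 3 digits → 128° and 35.25454′; 128 + 35.25454/60 = 128.587576
  W → negative
Point 2:
  Latitude: degrees = first 2 digits = 51, minutes = 50.438; 51 + 50.438/60 = 51.840633
  N ⇒ keep positive
  λ: split at 3 digits → 157° and 53.8906′; 157 + 53.8906/60 = 157.898177
  hemisphere W, so the sign is −
Point 3:
  Latitude: 72° + 50/60 + 18/3600 = 72 + 0.833333 + 0.005000 = 72.838333
  S → negative
  Lon: 18′ + 3.02″ = 18.05033′; 15 + 18.05033/60 = 15.300839
  W → negative
Point 4:
  Lat: 13° + 5/60 + 54.09/3600 = 13 + 0.083333 + 0.015025 = 13.098358
  S → negative
  λ: 12′ + 54″ = 12.90000′; 22 + 12.90000/60 = 22.215000
  W → negative
Point 5:
  Latitude: split at 2 digits → 24° and 37.9909′; 24 + 37.9909/60 = 24.633182
  N → positive
  Longitude: degrees = first 3 digits = 120, minutes = 58.0916; 120 + 58.0916/60 = 120.968193
  W → negative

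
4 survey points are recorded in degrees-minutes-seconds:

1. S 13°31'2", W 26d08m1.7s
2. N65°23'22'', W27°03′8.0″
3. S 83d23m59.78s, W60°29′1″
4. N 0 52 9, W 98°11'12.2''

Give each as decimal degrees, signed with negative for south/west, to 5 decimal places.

Point 1:
  φ: 31′ + 2″ = 31.03333′; 13 + 31.03333/60 = 13.517222
  hemisphere S, so the sign is −
  Lon: 26 + 8/60 + 1.7/3600 = 26.133806
  W ⇒ negate
Point 2:
  Lat: 65 + 23/60 + 22/3600 = 65.389444
  N → positive
  λ: 27° + 3/60 + 8/3600 = 27 + 0.050000 + 0.002222 = 27.052222
  W ⇒ negate
Point 3:
  Lat: 83 + 23/60 + 59.78/3600 = 83.399939
  S → negative
  Lon: 29′ + 1″ = 29.01667′; 60 + 29.01667/60 = 60.483611
  W → negative
Point 4:
  φ: 0 + 52/60 + 9/3600 = 0.869167
  N → positive
  λ: 98° + 11/60 + 12.2/3600 = 98 + 0.183333 + 0.003389 = 98.186722
  W ⇒ negate

1. -13.51722, -26.13381
2. 65.38944, -27.05222
3. -83.39994, -60.48361
4. 0.86917, -98.18672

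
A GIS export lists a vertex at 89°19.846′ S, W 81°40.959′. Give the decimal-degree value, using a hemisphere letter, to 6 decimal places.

89.330767° S, 81.682650° W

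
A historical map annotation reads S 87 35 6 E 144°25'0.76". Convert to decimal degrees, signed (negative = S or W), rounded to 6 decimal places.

φ: 87° + 35/60 + 6/3600 = 87 + 0.583333 + 0.001667 = 87.5850000
S ⇒ negate
λ: 25′ + 0.76″ = 25.01267′; 144 + 25.01267/60 = 144.4168778
E → positive

-87.585000, 144.416878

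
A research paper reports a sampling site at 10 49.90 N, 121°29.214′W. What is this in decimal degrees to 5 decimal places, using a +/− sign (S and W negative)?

10.83167, -121.48690

φ: 10 + 49.9/60 = 10.831667
N ⇒ keep positive
Lon: 29.214′ = 0.486900°; total 121.486900
W ⇒ negate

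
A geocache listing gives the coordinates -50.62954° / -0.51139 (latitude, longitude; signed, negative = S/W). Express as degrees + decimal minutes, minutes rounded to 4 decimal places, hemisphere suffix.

50° 37.7724′ S, 0° 30.6834′ W

Latitude is negative → S; |value| = 50.629540
φ: fractional part 0.629540 → 37.772400 minutes
Longitude is negative → W; |value| = 0.511390
λ: 0° + 0.511390 × 60 = 0° 30.683400′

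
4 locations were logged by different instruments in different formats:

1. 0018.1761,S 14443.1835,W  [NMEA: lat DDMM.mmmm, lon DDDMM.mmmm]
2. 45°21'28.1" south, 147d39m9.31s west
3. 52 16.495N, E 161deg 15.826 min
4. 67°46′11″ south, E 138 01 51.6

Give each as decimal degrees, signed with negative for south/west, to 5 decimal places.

1. -0.30294, -144.71973
2. -45.35781, -147.65259
3. 52.27492, 161.26377
4. -67.76972, 138.03100

Point 1:
  Latitude: split at 2 digits → 00° and 18.1761′; 0 + 18.1761/60 = 0.302935
  S ⇒ negate
  λ: split at 3 digits → 144° and 43.1835′; 144 + 43.1835/60 = 144.719725
  W ⇒ negate
Point 2:
  Lat: 45 + 21/60 + 28.1/3600 = 45.357806
  hemisphere S, so the sign is −
  λ: 147° + 39/60 + 9.31/3600 = 147 + 0.650000 + 0.002586 = 147.652586
  hemisphere W, so the sign is −
Point 3:
  φ: 16.495′ = 0.274917°; total 52.274917
  N ⇒ keep positive
  Longitude: 15.826′ = 0.263767°; total 161.263767
  E → positive
Point 4:
  φ: 67 + 46/60 + 11/3600 = 67.769722
  S → negative
  Lon: 138 + 1/60 + 51.6/3600 = 138.031000
  E → positive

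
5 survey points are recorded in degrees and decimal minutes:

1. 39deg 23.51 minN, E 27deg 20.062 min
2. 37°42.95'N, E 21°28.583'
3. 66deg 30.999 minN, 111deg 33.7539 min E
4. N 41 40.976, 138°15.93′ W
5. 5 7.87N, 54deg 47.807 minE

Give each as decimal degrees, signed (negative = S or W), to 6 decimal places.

1. 39.391833, 27.334367
2. 37.715833, 21.476383
3. 66.516650, 111.562565
4. 41.682933, -138.265500
5. 5.131167, 54.796783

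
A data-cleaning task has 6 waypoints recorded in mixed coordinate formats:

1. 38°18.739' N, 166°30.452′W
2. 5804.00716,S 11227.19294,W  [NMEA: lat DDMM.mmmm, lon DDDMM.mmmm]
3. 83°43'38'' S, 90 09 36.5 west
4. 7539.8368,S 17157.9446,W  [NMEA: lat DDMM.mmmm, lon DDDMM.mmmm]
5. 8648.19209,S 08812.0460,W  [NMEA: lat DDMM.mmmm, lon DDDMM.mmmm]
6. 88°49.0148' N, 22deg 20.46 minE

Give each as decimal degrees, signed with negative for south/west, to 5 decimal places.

Point 1:
  Lat: 18.739′ = 0.312317°; total 38.312317
  N ⇒ keep positive
  Longitude: 30.452′ = 0.507533°; total 166.507533
  W ⇒ negate
Point 2:
  Lat: split at 2 digits → 58° and 4.00716′; 58 + 4.00716/60 = 58.066786
  S → negative
  λ: split at 3 digits → 112° and 27.19294′; 112 + 27.19294/60 = 112.453216
  W ⇒ negate
Point 3:
  Latitude: 83 + 43/60 + 38/3600 = 83.727222
  hemisphere S, so the sign is −
  Longitude: 90° + 9/60 + 36.5/3600 = 90 + 0.150000 + 0.010139 = 90.160139
  hemisphere W, so the sign is −
Point 4:
  Latitude: degrees = first 2 digits = 75, minutes = 39.8368; 75 + 39.8368/60 = 75.663947
  S ⇒ negate
  Longitude: degrees = first 3 digits = 171, minutes = 57.9446; 171 + 57.9446/60 = 171.965743
  W ⇒ negate
Point 5:
  φ: degrees = first 2 digits = 86, minutes = 48.19209; 86 + 48.19209/60 = 86.803202
  hemisphere S, so the sign is −
  Lon: degrees = first 3 digits = 88, minutes = 12.046; 88 + 12.046/60 = 88.200767
  W → negative
Point 6:
  Latitude: 49.0148′ = 0.816913°; total 88.816913
  N ⇒ keep positive
  Lon: 22 + 20.46/60 = 22.341000
  E → positive

1. 38.31232, -166.50753
2. -58.06679, -112.45322
3. -83.72722, -90.16014
4. -75.66395, -171.96574
5. -86.80320, -88.20077
6. 88.81691, 22.34100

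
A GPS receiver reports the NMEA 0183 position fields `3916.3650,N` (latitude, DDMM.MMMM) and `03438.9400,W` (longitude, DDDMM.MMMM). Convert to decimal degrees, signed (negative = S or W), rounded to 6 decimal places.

39.272750, -34.649000

φ: degrees = first 2 digits = 39, minutes = 16.365; 39 + 16.365/60 = 39.2727500
N ⇒ keep positive
Longitude: split at 3 digits → 034° and 38.94′; 34 + 38.94/60 = 34.6490000
W → negative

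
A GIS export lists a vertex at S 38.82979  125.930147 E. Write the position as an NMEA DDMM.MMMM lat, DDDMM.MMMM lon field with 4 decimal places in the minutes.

Latitude: 38° + 0.829790 × 60 = 38° 49.787400′
λ: minutes = (125.930147 − 125) × 60 = 55.808820

3849.7874,S / 12555.8088,E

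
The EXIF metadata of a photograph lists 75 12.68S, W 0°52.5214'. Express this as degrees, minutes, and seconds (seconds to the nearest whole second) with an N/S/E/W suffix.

φ: 12.68000′ → 12′ and 0.68000 × 60 = 40.80″
Lon: fractional minutes 0.52140 × 60 = 31.28″

75°12′41″ S, 0°52′31″ W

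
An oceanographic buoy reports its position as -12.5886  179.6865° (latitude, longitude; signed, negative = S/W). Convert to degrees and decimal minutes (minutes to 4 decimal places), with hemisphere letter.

Latitude is negative → S; |value| = 12.588600
φ: 12° + 0.588600 × 60 = 12° 35.316000′
Lon: 179° + 0.686500 × 60 = 179° 41.190000′

12° 35.3160′ S, 179° 41.1900′ E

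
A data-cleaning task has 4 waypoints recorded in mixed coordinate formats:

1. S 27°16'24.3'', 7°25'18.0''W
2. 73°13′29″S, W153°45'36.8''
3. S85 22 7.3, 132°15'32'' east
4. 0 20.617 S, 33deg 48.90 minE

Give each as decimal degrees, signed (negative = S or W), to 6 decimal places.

Point 1:
  Latitude: 16′ + 24.3″ = 16.40500′; 27 + 16.40500/60 = 27.2734167
  S → negative
  Longitude: 7° + 25/60 + 18/3600 = 7 + 0.416667 + 0.005000 = 7.4216667
  W → negative
Point 2:
  Lat: 73 + 13/60 + 29/3600 = 73.2247222
  S → negative
  λ: 153° + 45/60 + 36.8/3600 = 153 + 0.750000 + 0.010222 = 153.7602222
  hemisphere W, so the sign is −
Point 3:
  φ: 85 + 22/60 + 7.3/3600 = 85.3686944
  hemisphere S, so the sign is −
  Lon: 15′ + 32″ = 15.53333′; 132 + 15.53333/60 = 132.2588889
  E ⇒ keep positive
Point 4:
  Latitude: 0 + 20.617/60 = 0.3436167
  S → negative
  λ: 33 + 48.9/60 = 33.8150000
  E → positive

1. -27.273417, -7.421667
2. -73.224722, -153.760222
3. -85.368694, 132.258889
4. -0.343617, 33.815000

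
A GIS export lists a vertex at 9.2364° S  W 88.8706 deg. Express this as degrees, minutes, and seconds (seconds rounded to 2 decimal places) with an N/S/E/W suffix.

9°14′11.04″ S, 88°52′14.16″ W

Latitude: whole degrees 9; 14.18400′ → 14′ and 11.0400″
Longitude: 0.870600° → 52.23600′; 0.23600 × 60 = 14.1600″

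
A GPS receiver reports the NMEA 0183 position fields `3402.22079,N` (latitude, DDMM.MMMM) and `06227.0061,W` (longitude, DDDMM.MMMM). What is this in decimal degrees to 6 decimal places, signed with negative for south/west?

Lat: split at 2 digits → 34° and 2.22079′; 34 + 2.22079/60 = 34.0370132
N ⇒ keep positive
Lon: degrees = first 3 digits = 62, minutes = 27.0061; 62 + 27.0061/60 = 62.4501017
hemisphere W, so the sign is −

34.037013, -62.450102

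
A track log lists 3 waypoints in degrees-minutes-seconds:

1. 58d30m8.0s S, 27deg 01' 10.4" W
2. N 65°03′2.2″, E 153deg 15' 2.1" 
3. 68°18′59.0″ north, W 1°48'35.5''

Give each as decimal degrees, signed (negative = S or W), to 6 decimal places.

Point 1:
  Lat: 58 + 30/60 + 8/3600 = 58.5022222
  hemisphere S, so the sign is −
  Lon: 1′ + 10.4″ = 1.17333′; 27 + 1.17333/60 = 27.0195556
  W ⇒ negate
Point 2:
  φ: 3′ + 2.2″ = 3.03667′; 65 + 3.03667/60 = 65.0506111
  N ⇒ keep positive
  Longitude: 153° + 15/60 + 2.1/3600 = 153 + 0.250000 + 0.000583 = 153.2505833
  E ⇒ keep positive
Point 3:
  Latitude: 68° + 18/60 + 59/3600 = 68 + 0.300000 + 0.016389 = 68.3163889
  N → positive
  λ: 48′ + 35.5″ = 48.59167′; 1 + 48.59167/60 = 1.8098611
  W → negative

1. -58.502222, -27.019556
2. 65.050611, 153.250583
3. 68.316389, -1.809861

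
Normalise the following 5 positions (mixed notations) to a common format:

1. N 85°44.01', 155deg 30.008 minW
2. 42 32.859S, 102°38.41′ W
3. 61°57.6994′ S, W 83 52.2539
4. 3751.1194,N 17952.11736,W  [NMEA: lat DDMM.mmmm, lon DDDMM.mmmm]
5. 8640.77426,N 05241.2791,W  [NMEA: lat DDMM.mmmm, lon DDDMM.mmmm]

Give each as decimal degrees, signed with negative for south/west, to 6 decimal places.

Point 1:
  Lat: 44.01′ = 0.733500°; total 85.7335000
  N → positive
  λ: 155 + 30.008/60 = 155.5001333
  W ⇒ negate
Point 2:
  φ: 42 + 32.859/60 = 42.5476500
  S ⇒ negate
  λ: 38.41′ = 0.640167°; total 102.6401667
  W ⇒ negate
Point 3:
  Lat: 57.6994′ = 0.961657°; total 61.9616567
  hemisphere S, so the sign is −
  Longitude: 52.2539′ = 0.870898°; total 83.8708983
  W → negative
Point 4:
  Lat: degrees = first 2 digits = 37, minutes = 51.1194; 37 + 51.1194/60 = 37.8519900
  N ⇒ keep positive
  Longitude: split at 3 digits → 179° and 52.11736′; 179 + 52.11736/60 = 179.8686227
  W ⇒ negate
Point 5:
  Latitude: degrees = first 2 digits = 86, minutes = 40.77426; 86 + 40.77426/60 = 86.6795710
  N ⇒ keep positive
  λ: degrees = first 3 digits = 52, minutes = 41.2791; 52 + 41.2791/60 = 52.6879850
  W → negative

1. 85.733500, -155.500133
2. -42.547650, -102.640167
3. -61.961657, -83.870898
4. 37.851990, -179.868623
5. 86.679571, -52.687985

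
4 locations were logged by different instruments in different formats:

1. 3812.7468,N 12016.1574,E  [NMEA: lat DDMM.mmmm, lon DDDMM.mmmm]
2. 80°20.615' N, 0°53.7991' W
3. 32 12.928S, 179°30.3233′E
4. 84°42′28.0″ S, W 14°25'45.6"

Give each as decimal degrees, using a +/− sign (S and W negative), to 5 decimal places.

1. 38.21245, 120.26929
2. 80.34358, -0.89665
3. -32.21547, 179.50539
4. -84.70778, -14.42933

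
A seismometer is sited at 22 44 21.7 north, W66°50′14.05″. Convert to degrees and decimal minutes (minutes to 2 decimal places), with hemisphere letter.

22° 44.36′ N, 66° 50.23′ W

Latitude: seconds/60 = 0.36167; minutes = 44 + 0.36167 = 44.3617
λ: seconds/60 = 0.23417; minutes = 50 + 0.23417 = 50.2342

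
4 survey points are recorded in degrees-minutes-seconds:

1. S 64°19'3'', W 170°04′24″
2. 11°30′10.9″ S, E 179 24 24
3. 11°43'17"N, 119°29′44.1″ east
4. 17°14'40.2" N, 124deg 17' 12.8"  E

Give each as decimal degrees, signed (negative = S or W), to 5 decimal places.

1. -64.31750, -170.07333
2. -11.50303, 179.40667
3. 11.72139, 119.49558
4. 17.24450, 124.28689

Point 1:
  φ: 19′ + 3″ = 19.05000′; 64 + 19.05000/60 = 64.317500
  S ⇒ negate
  Longitude: 170 + 4/60 + 24/3600 = 170.073333
  W ⇒ negate
Point 2:
  Lat: 30′ + 10.9″ = 30.18167′; 11 + 30.18167/60 = 11.503028
  hemisphere S, so the sign is −
  λ: 179° + 24/60 + 24/3600 = 179 + 0.400000 + 0.006667 = 179.406667
  E ⇒ keep positive
Point 3:
  Lat: 11° + 43/60 + 17/3600 = 11 + 0.716667 + 0.004722 = 11.721389
  N → positive
  Lon: 119 + 29/60 + 44.1/3600 = 119.495583
  E ⇒ keep positive
Point 4:
  φ: 17° + 14/60 + 40.2/3600 = 17 + 0.233333 + 0.011167 = 17.244500
  N → positive
  Longitude: 17′ + 12.8″ = 17.21333′; 124 + 17.21333/60 = 124.286889
  E → positive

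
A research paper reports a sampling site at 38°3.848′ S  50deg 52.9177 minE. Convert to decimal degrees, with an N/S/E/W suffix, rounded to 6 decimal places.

φ: 3.848′ = 0.064133°; total 38.0641333
λ: 52.9177′ = 0.881962°; total 50.8819617

38.064133° S, 50.881962° E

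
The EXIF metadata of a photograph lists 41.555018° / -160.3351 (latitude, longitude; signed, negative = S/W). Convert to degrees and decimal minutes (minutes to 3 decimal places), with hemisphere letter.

41° 33.301′ N, 160° 20.106′ W

φ: fractional part 0.555018 → 33.30108 minutes
Longitude is negative → W; |value| = 160.335100
Lon: minutes = (160.335100 − 160) × 60 = 20.10600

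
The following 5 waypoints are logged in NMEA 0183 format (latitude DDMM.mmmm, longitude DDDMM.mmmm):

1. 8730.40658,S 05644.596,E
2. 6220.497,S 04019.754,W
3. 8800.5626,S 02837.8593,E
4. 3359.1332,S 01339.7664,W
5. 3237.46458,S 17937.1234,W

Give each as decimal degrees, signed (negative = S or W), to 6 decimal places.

1. -87.506776, 56.743267
2. -62.341617, -40.329233
3. -88.009377, 28.630988
4. -33.985553, -13.662773
5. -32.624410, -179.618723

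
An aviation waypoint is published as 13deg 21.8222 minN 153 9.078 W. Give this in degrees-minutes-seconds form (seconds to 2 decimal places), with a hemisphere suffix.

13°21′49.33″ N, 153°09′4.68″ W

φ: fractional minutes 0.82220 × 60 = 49.3320″
λ: 9.07800′ → 9′ and 0.07800 × 60 = 4.6800″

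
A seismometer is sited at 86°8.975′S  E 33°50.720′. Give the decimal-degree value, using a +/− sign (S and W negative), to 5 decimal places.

-86.14958, 33.84533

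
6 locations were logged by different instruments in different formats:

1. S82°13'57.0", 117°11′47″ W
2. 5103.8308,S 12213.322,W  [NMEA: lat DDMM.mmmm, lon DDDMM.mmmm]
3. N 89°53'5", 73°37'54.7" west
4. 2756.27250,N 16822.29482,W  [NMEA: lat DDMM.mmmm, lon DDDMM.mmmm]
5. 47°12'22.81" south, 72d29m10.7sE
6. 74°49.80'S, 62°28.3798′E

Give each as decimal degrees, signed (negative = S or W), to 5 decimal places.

1. -82.23250, -117.19639
2. -51.06385, -122.22203
3. 89.88472, -73.63186
4. 27.93788, -168.37158
5. -47.20634, 72.48631
6. -74.83000, 62.47300

Point 1:
  Lat: 82 + 13/60 + 57/3600 = 82.232500
  hemisphere S, so the sign is −
  λ: 11′ + 47″ = 11.78333′; 117 + 11.78333/60 = 117.196389
  W → negative
Point 2:
  Lat: split at 2 digits → 51° and 3.8308′; 51 + 3.8308/60 = 51.063847
  S → negative
  λ: split at 3 digits → 122° and 13.322′; 122 + 13.322/60 = 122.222033
  W ⇒ negate
Point 3:
  Latitude: 89 + 53/60 + 5/3600 = 89.884722
  N → positive
  λ: 73 + 37/60 + 54.7/3600 = 73.631861
  W → negative
Point 4:
  φ: degrees = first 2 digits = 27, minutes = 56.2725; 27 + 56.2725/60 = 27.937875
  N → positive
  Lon: degrees = first 3 digits = 168, minutes = 22.29482; 168 + 22.29482/60 = 168.371580
  hemisphere W, so the sign is −
Point 5:
  Lat: 12′ + 22.81″ = 12.38017′; 47 + 12.38017/60 = 47.206336
  S ⇒ negate
  Longitude: 72° + 29/60 + 10.7/3600 = 72 + 0.483333 + 0.002972 = 72.486306
  E ⇒ keep positive
Point 6:
  Lat: 74 + 49.8/60 = 74.830000
  S ⇒ negate
  Longitude: 28.3798′ = 0.472997°; total 62.472997
  E ⇒ keep positive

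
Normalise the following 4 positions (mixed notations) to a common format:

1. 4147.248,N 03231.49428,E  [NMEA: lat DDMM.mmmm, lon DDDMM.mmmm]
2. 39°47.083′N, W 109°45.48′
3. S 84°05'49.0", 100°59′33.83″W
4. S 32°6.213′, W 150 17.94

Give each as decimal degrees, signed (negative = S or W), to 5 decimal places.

Point 1:
  φ: split at 2 digits → 41° and 47.248′; 41 + 47.248/60 = 41.787467
  N ⇒ keep positive
  λ: degrees = first 3 digits = 32, minutes = 31.49428; 32 + 31.49428/60 = 32.524905
  E → positive
Point 2:
  φ: 47.083′ = 0.784717°; total 39.784717
  N → positive
  Lon: 109 + 45.48/60 = 109.758000
  W ⇒ negate
Point 3:
  φ: 84 + 5/60 + 49/3600 = 84.096944
  S → negative
  Lon: 59′ + 33.83″ = 59.56383′; 100 + 59.56383/60 = 100.992731
  W ⇒ negate
Point 4:
  Lat: 6.213′ = 0.103550°; total 32.103550
  hemisphere S, so the sign is −
  λ: 150 + 17.94/60 = 150.299000
  hemisphere W, so the sign is −

1. 41.78747, 32.52490
2. 39.78472, -109.75800
3. -84.09694, -100.99273
4. -32.10355, -150.29900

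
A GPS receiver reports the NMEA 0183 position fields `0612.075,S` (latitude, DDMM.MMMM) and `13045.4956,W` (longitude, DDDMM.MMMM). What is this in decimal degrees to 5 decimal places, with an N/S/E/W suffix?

6.20125° S, 130.75826° W

Lat: degrees = first 2 digits = 6, minutes = 12.075; 6 + 12.075/60 = 6.201250
Longitude: degrees = first 3 digits = 130, minutes = 45.4956; 130 + 45.4956/60 = 130.758260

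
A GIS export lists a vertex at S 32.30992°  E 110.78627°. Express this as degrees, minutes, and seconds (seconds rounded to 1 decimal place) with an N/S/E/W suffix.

32°18′35.7″ S, 110°47′10.6″ E

Latitude: 0.309920 × 60 = 18.59520′ → 18′, remainder × 60 = 35.712″
Longitude: 0.786270 × 60 = 47.17620′ → 47′, remainder × 60 = 10.572″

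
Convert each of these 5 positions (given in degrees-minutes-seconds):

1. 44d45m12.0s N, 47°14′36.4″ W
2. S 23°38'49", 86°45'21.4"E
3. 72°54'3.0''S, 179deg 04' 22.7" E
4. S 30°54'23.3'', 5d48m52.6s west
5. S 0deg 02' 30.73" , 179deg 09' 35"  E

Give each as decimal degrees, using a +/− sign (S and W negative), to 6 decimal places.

1. 44.753333, -47.243444
2. -23.646944, 86.755944
3. -72.900833, 179.072972
4. -30.906472, -5.814611
5. -0.041869, 179.159722

Point 1:
  Lat: 44 + 45/60 + 12/3600 = 44.7533333
  N ⇒ keep positive
  λ: 47 + 14/60 + 36.4/3600 = 47.2434444
  W ⇒ negate
Point 2:
  Lat: 38′ + 49″ = 38.81667′; 23 + 38.81667/60 = 23.6469444
  S → negative
  λ: 86° + 45/60 + 21.4/3600 = 86 + 0.750000 + 0.005944 = 86.7559444
  E → positive
Point 3:
  Latitude: 72 + 54/60 + 3/3600 = 72.9008333
  S → negative
  Lon: 179 + 4/60 + 22.7/3600 = 179.0729722
  E → positive
Point 4:
  Lat: 30 + 54/60 + 23.3/3600 = 30.9064722
  hemisphere S, so the sign is −
  Lon: 5 + 48/60 + 52.6/3600 = 5.8146111
  hemisphere W, so the sign is −
Point 5:
  Latitude: 0 + 2/60 + 30.73/3600 = 0.0418694
  hemisphere S, so the sign is −
  Lon: 179° + 9/60 + 35/3600 = 179 + 0.150000 + 0.009722 = 179.1597222
  E ⇒ keep positive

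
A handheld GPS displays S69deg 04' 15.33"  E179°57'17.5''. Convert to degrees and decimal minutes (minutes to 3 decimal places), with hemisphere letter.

69° 4.256′ S, 179° 57.292′ E

Lat: 4 + 15.33/60 = 4.25550′
Lon: 57 + 17.5/60 = 57.29167′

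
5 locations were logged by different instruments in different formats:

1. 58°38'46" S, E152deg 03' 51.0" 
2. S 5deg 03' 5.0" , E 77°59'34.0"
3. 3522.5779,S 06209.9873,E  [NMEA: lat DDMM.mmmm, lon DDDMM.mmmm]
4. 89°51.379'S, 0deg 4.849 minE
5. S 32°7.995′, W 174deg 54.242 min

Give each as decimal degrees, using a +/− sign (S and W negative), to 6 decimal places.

Point 1:
  Lat: 38′ + 46″ = 38.76667′; 58 + 38.76667/60 = 58.6461111
  hemisphere S, so the sign is −
  λ: 152 + 3/60 + 51/3600 = 152.0641667
  E → positive
Point 2:
  φ: 5 + 3/60 + 5/3600 = 5.0513889
  S → negative
  λ: 59′ + 34″ = 59.56667′; 77 + 59.56667/60 = 77.9927778
  E ⇒ keep positive
Point 3:
  Latitude: degrees = first 2 digits = 35, minutes = 22.5779; 35 + 22.5779/60 = 35.3762983
  hemisphere S, so the sign is −
  Lon: split at 3 digits → 062° and 9.9873′; 62 + 9.9873/60 = 62.1664550
  E → positive
Point 4:
  φ: 89 + 51.379/60 = 89.8563167
  S → negative
  Longitude: 4.849′ = 0.080817°; total 0.0808167
  E ⇒ keep positive
Point 5:
  Lat: 7.995′ = 0.133250°; total 32.1332500
  S → negative
  Longitude: 174 + 54.242/60 = 174.9040333
  hemisphere W, so the sign is −

1. -58.646111, 152.064167
2. -5.051389, 77.992778
3. -35.376298, 62.166455
4. -89.856317, 0.080817
5. -32.133250, -174.904033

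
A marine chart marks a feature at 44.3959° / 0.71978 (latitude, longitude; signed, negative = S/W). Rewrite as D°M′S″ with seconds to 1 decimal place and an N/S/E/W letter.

44°23′45.2″ N, 0°43′11.2″ E

Latitude: 0.395900° → 23.75400′; 0.75400 × 60 = 45.240″
λ: 0.719780° → 43.18680′; 0.18680 × 60 = 11.208″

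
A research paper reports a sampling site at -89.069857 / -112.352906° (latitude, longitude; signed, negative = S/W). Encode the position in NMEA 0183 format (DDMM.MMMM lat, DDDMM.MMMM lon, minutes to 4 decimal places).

8904.1914,S / 11221.1744,W

Latitude is negative → S; |value| = 89.069857
Latitude: 89° + 0.069857 × 60 = 89° 4.191420′
Longitude is negative → W; |value| = 112.352906
Lon: fractional part 0.352906 → 21.174360 minutes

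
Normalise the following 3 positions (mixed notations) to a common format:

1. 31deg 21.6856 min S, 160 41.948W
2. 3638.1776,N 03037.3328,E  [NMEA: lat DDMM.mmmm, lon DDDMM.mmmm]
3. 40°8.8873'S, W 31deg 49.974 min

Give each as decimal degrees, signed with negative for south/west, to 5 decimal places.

1. -31.36143, -160.69913
2. 36.63629, 30.62221
3. -40.14812, -31.83290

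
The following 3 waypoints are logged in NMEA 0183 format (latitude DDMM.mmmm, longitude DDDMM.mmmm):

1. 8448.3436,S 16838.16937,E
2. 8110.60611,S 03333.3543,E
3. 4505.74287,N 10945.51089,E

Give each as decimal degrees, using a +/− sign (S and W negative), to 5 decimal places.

Point 1:
  Latitude: degrees = first 2 digits = 84, minutes = 48.3436; 84 + 48.3436/60 = 84.805727
  S ⇒ negate
  Longitude: split at 3 digits → 168° and 38.16937′; 168 + 38.16937/60 = 168.636156
  E → positive
Point 2:
  φ: split at 2 digits → 81° and 10.60611′; 81 + 10.60611/60 = 81.176769
  S ⇒ negate
  λ: split at 3 digits → 033° and 33.3543′; 33 + 33.3543/60 = 33.555905
  E → positive
Point 3:
  Latitude: degrees = first 2 digits = 45, minutes = 5.74287; 45 + 5.74287/60 = 45.095715
  N → positive
  λ: split at 3 digits → 109° and 45.51089′; 109 + 45.51089/60 = 109.758515
  E → positive

1. -84.80573, 168.63616
2. -81.17677, 33.55591
3. 45.09571, 109.75851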